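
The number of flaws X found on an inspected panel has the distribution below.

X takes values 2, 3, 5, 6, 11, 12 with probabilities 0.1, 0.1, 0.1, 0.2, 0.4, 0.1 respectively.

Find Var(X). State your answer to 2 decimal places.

E[X] = (2)(0.1) + (3)(0.1) + (5)(0.1) + (6)(0.2) + (11)(0.4) + (12)(0.1) = 7.8
E[X²] = (2)²(0.1) + (3)²(0.1) + (5)²(0.1) + (6)²(0.2) + (11)²(0.4) + (12)²(0.1) = 73.8
Var(X) = E[X²] − (E[X])² = 73.8 − (7.8)² = 12.96

12.96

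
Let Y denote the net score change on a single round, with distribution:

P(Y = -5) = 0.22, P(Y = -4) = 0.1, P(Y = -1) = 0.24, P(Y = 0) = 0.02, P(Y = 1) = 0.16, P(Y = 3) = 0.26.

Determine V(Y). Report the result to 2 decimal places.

E[Y] = (-5)(0.22) + (-4)(0.1) + (-1)(0.24) + (0)(0.02) + (1)(0.16) + (3)(0.26) = -0.8
E[Y²] = (-5)²(0.22) + (-4)²(0.1) + (-1)²(0.24) + (0)²(0.02) + (1)²(0.16) + (3)²(0.26) = 9.84
V(Y) = E[Y²] − (E[Y])² = 9.84 − (-0.8)² = 9.2

9.20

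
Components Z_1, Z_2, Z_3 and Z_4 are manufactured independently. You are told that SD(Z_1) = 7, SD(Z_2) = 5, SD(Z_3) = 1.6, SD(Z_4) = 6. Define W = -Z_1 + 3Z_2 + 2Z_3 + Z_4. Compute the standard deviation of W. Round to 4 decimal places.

17.8953

V(Z_1) = 49, V(Z_2) = 25, V(Z_3) = 2.56, V(Z_4) = 36
By independence, V(W) = (-1)²V(Z_1) + (3)²V(Z_2) + (2)²V(Z_3) + (1)²V(Z_4)
= (-1)²·49 + (3)²·25 + (2)²·2.56 + (1)²·36 = 320.24
SD(W) = √320.24 ≈ 17.8953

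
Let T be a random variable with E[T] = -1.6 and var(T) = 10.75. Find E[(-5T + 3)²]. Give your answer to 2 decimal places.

389.75

E[-5T + 3] = -5·-1.6 + 3 = 11
var(-5T + 3) = (-5)²·10.75 = 268.75
E[(-5T + 3)²] = var((-5T + 3)) + (E[(-5T + 3)])² = 268.75 + (11)² = 389.75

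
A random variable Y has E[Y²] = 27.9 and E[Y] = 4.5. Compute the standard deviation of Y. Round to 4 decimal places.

var(Y) = 27.9 − (4.5)² = 7.65
sd(Y) = √7.65 ≈ 2.7659

2.7659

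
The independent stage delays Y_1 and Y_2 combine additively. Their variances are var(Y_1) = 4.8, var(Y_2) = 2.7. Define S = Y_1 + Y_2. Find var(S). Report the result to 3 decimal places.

7.500

By independence, var(S) = (1)²var(Y_1) + (1)²var(Y_2)
= (1)²·4.8 + (1)²·2.7 = 7.5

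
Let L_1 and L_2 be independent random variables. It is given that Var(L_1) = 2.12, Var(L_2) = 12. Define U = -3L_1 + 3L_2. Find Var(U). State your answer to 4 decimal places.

127.0800

By independence, Var(U) = (-3)²Var(L_1) + (3)²Var(L_2)
= (-3)²·2.12 + (3)²·12 = 127.08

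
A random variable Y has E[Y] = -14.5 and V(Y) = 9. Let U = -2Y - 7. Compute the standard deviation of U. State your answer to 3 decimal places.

V(-2Y - 7) = (-2)²·9 = 36
sd(U) = √36 ≈ 6.000

6.000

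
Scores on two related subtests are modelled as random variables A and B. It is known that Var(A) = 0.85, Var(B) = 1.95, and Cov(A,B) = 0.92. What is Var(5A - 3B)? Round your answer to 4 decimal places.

Var(5A - 3B) = (5)²·Var(A) + (-3)²·Var(B) + 2·(5)·(-3)·Cov(A,B)
= 25·0.85 + 9·1.95 + -30·0.92 = 11.2

11.2000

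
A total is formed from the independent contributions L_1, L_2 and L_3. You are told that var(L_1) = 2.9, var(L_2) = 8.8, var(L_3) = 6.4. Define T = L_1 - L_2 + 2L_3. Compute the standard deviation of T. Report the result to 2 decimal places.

6.11

By independence, var(T) = (1)²var(L_1) + (-1)²var(L_2) + (2)²var(L_3)
= (1)²·2.9 + (-1)²·8.8 + (2)²·6.4 = 37.3
σ(T) = √37.3 ≈ 6.11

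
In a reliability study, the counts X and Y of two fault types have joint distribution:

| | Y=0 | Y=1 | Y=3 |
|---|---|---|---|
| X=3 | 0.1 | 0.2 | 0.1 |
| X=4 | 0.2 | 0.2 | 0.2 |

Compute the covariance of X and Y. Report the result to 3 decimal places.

E[X] = 3.6,  E[Y] = 1.3
E[XY] = 4.7
cov(X,Y) = E[XY] − E[X]E[Y] = 4.7 − (3.6)(1.3) = 0.02

0.020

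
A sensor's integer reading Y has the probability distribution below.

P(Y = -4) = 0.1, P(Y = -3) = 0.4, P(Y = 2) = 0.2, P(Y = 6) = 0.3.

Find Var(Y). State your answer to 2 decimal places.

E[Y] = (-4)(0.1) + (-3)(0.4) + (2)(0.2) + (6)(0.3) = 0.6
E[Y²] = (-4)²(0.1) + (-3)²(0.4) + (2)²(0.2) + (6)²(0.3) = 16.8
Var(Y) = E[Y²] − (E[Y])² = 16.8 − (0.6)² = 16.44

16.44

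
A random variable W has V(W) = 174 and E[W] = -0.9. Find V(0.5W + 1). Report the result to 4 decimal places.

43.5000

V(0.5W + 1) = (0.5)²·V(W) = 0.25·174 = 43.5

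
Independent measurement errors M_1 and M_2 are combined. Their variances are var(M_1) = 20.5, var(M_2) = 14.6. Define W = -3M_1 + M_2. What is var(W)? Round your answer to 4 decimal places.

By independence, var(W) = (-3)²var(M_1) + (1)²var(M_2)
= (-3)²·20.5 + (1)²·14.6 = 199.1

199.1000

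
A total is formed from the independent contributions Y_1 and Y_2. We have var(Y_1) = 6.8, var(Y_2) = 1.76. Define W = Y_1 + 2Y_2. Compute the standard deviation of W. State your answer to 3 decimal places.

3.720

By independence, var(W) = (1)²var(Y_1) + (2)²var(Y_2)
= (1)²·6.8 + (2)²·1.76 = 13.84
sd(W) = √13.84 ≈ 3.720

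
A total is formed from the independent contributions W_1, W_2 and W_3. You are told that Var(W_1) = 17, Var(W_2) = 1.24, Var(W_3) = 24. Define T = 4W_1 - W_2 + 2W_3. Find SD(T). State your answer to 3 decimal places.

19.216

By independence, Var(T) = (4)²Var(W_1) + (-1)²Var(W_2) + (2)²Var(W_3)
= (4)²·17 + (-1)²·1.24 + (2)²·24 = 369.24
SD(T) = √369.24 ≈ 19.216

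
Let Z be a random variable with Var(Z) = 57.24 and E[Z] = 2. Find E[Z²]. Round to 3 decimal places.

61.240

E[Z²] = Var(Z) + (E[Z])² = 57.24 + (2)² = 61.24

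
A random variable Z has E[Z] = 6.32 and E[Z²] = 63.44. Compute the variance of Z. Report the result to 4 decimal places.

23.4976

V(Z) = 63.44 − (6.32)² = 23.4976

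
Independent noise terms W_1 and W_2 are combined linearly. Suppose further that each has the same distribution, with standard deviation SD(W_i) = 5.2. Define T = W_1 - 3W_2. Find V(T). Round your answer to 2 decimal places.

V(W_i) = (5.2)² = 27.04
By independence, V(T) = (1)²V(W_1) + (-3)²V(W_2)
= (1)²·27.04 + (-3)²·27.04 = 270.4

270.40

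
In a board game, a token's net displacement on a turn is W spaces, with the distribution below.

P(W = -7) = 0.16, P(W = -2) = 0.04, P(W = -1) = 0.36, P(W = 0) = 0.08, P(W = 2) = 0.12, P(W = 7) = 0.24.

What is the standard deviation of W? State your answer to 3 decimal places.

E[W] = (-7)(0.16) + (-2)(0.04) + (-1)(0.36) + (0)(0.08) + (2)(0.12) + (7)(0.24) = 0.36
E[W²] = (-7)²(0.16) + (-2)²(0.04) + (-1)²(0.36) + (0)²(0.08) + (2)²(0.12) + (7)²(0.24) = 20.6
var(W) = E[W²] − (E[W])² = 20.6 − (0.36)² = 20.4704
σ(W) = √20.4704 ≈ 4.524

4.524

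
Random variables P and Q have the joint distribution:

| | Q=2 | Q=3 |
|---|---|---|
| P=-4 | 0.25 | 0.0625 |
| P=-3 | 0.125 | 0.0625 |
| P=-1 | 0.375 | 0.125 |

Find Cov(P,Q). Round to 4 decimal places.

E[P] = -2.3125,  E[Q] = 2.25
E[PQ] = -5.1875
Cov(P,Q) = E[PQ] − E[P]E[Q] = -5.1875 − (-2.3125)(2.25) = 0.015625

0.0156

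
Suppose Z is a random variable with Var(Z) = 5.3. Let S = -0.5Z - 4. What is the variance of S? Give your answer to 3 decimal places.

1.325

Var(-0.5Z - 4) = (-0.5)²·Var(Z) = 0.25·5.3 = 1.325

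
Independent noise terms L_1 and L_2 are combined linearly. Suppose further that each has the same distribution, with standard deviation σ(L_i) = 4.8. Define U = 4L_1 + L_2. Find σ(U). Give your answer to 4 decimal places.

var(L_i) = (4.8)² = 23.04
By independence, var(U) = (4)²var(L_1) + (1)²var(L_2)
= (4)²·23.04 + (1)²·23.04 = 391.68
σ(U) = √391.68 ≈ 19.7909

19.7909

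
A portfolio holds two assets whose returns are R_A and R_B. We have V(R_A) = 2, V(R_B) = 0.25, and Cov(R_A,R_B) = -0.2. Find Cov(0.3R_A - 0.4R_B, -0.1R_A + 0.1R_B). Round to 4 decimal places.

Cov(0.3R_A - 0.4R_B, -0.1R_A + 0.1R_B) = (0.3)(-0.1)V(R_A) + (-0.4)(0.1)V(R_B) + [(0.3)(0.1) + (-0.4)(-0.1)]Cov(R_A,R_B)
= -0.03·2 + -0.04·0.25 + 0.07·-0.2 = -0.084

-0.0840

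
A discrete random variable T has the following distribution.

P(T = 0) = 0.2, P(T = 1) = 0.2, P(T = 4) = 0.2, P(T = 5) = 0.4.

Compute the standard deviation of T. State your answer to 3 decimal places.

2.098

E[T] = (0)(0.2) + (1)(0.2) + (4)(0.2) + (5)(0.4) = 3
E[T²] = (0)²(0.2) + (1)²(0.2) + (4)²(0.2) + (5)²(0.4) = 13.4
V(T) = E[T²] − (E[T])² = 13.4 − (3)² = 4.4
sd(T) = √4.4 ≈ 2.098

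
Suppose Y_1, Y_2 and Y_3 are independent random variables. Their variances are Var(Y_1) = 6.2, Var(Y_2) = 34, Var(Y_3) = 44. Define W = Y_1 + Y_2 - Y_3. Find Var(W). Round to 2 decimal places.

By independence, Var(W) = (1)²Var(Y_1) + (1)²Var(Y_2) + (-1)²Var(Y_3)
= (1)²·6.2 + (1)²·34 + (-1)²·44 = 84.2

84.20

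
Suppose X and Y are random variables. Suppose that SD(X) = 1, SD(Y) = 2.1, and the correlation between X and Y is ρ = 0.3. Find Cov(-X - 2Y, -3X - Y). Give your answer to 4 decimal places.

16.2300

var(X) = (1)² = 1;  var(Y) = (2.1)² = 4.41
Cov(X,Y) = ρ·SD(X)·SD(Y) = 0.3·1·2.1 = 0.63
Cov(-X - 2Y, -3X - Y) = (-1)(-3)var(X) + (-2)(-1)var(Y) + [(-1)(-1) + (-2)(-3)]Cov(X,Y)
= 3·1 + 2·4.41 + 7·0.63 = 16.23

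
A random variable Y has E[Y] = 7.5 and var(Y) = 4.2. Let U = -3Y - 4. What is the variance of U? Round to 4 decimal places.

37.8000

var(-3Y - 4) = (-3)²·var(Y) = 9·4.2 = 37.8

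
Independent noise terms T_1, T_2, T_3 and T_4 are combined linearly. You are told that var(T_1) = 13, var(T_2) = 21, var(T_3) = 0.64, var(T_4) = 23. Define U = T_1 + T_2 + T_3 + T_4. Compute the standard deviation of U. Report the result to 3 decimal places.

7.592

By independence, var(U) = (1)²var(T_1) + (1)²var(T_2) + (1)²var(T_3) + (1)²var(T_4)
= (1)²·13 + (1)²·21 + (1)²·0.64 + (1)²·23 = 57.64
SD(U) = √57.64 ≈ 7.592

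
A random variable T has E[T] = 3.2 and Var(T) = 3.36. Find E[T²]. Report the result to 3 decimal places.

E[T²] = Var(T) + (E[T])² = 3.36 + (3.2)² = 13.6

13.600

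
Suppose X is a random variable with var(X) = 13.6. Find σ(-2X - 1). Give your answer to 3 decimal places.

7.376

var(-2X - 1) = (-2)²·13.6 = 54.4
σ(-2X - 1) = √54.4 ≈ 7.376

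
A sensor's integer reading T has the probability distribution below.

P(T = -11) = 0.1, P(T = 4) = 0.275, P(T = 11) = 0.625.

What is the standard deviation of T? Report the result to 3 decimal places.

E[T] = (-11)(0.1) + (4)(0.275) + (11)(0.625) = 6.875
E[T²] = (-11)²(0.1) + (4)²(0.275) + (11)²(0.625) = 92.125
Var(T) = E[T²] − (E[T])² = 92.125 − (6.875)² = 44.859375
SD(T) = √44.859375 ≈ 6.698

6.698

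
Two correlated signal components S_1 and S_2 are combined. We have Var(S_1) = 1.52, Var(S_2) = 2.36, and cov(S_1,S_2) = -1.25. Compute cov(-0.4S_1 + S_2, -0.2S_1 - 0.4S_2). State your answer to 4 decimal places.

cov(-0.4S_1 + S_2, -0.2S_1 - 0.4S_2) = (-0.4)(-0.2)Var(S_1) + (1)(-0.4)Var(S_2) + [(-0.4)(-0.4) + (1)(-0.2)]cov(S_1,S_2)
= 0.08·1.52 + -0.4·2.36 + -0.04·-1.25 = -0.7724

-0.7724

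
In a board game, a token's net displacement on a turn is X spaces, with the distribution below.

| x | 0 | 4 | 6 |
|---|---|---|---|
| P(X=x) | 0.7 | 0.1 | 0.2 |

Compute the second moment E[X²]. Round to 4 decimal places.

E[X²] = (0)²(0.7) + (4)²(0.1) + (6)²(0.2) = 8.8

8.8000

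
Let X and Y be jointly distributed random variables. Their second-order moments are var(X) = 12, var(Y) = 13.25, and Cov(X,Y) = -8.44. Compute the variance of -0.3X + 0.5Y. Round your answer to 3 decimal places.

var(-0.3X + 0.5Y) = (-0.3)²·var(X) + (0.5)²·var(Y) + 2·(-0.3)·(0.5)·Cov(X,Y)
= 0.09·12 + 0.25·13.25 + -0.3·-8.44 = 6.9245

6.925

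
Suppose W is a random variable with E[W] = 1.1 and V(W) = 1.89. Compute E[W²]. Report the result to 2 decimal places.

3.10

E[W²] = V(W) + (E[W])² = 1.89 + (1.1)² = 3.1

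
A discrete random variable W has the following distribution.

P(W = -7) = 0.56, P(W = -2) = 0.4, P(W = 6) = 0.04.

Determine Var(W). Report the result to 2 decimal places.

10.41

E[W] = (-7)(0.56) + (-2)(0.4) + (6)(0.04) = -4.48
E[W²] = (-7)²(0.56) + (-2)²(0.4) + (6)²(0.04) = 30.48
Var(W) = E[W²] − (E[W])² = 30.48 − (-4.48)² = 10.4096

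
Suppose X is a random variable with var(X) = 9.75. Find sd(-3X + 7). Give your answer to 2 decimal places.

9.37

var(-3X + 7) = (-3)²·9.75 = 87.75
sd(-3X + 7) = √87.75 ≈ 9.37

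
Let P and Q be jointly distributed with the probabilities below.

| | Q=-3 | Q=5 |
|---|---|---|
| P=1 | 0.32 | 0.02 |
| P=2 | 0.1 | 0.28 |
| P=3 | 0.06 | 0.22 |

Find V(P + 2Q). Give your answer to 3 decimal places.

71.912

E[P] = 1.94,  E[Q] = 1.16,  E[PQ] = 4.1
V(P) = 4.38 − (1.94)² = 0.6164;  V(Q) = 17.32 − (1.16)² = 15.9744
Cov(P,Q) = 4.1 − (1.94)(1.16) = 1.8496
V(P + 2Q) = (1)²·0.6164 + (2)²·15.9744 + 2·(1)·(2)·1.8496 = 71.9124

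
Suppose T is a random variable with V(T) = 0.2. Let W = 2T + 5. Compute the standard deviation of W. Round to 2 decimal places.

0.89

V(2T + 5) = (2)²·0.2 = 0.8
sd(W) = √0.8 ≈ 0.89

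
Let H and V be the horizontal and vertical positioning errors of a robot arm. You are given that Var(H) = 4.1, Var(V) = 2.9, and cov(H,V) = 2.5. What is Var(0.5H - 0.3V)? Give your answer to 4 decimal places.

0.5360

Var(0.5H - 0.3V) = (0.5)²·Var(H) + (-0.3)²·Var(V) + 2·(0.5)·(-0.3)·cov(H,V)
= 0.25·4.1 + 0.09·2.9 + -0.3·2.5 = 0.536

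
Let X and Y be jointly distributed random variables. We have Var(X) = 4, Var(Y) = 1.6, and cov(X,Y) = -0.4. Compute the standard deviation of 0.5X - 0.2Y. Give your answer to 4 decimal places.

1.0696

Var(0.5X - 0.2Y) = (0.5)²·Var(X) + (-0.2)²·Var(Y) + 2·(0.5)·(-0.2)·cov(X,Y)
= 0.25·4 + 0.04·1.6 + -0.2·-0.4 = 1.144
SD(0.5X - 0.2Y) = √1.144 ≈ 1.0696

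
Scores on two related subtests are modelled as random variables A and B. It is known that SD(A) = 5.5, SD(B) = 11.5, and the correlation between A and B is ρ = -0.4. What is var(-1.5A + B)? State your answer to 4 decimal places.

var(A) = (5.5)² = 30.25;  var(B) = (11.5)² = 132.25
Cov(A,B) = ρ·SD(A)·SD(B) = -0.4·5.5·11.5 = -25.3
var(-1.5A + B) = (-1.5)²·var(A) + (1)²·var(B) + 2·(-1.5)·(1)·Cov(A,B)
= 2.25·30.25 + 1·132.25 + -3·-25.3 = 276.2125

276.2125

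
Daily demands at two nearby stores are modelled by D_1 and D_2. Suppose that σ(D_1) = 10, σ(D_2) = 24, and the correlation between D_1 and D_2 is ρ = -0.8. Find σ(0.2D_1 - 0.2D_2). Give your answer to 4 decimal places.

V(D_1) = (10)² = 100;  V(D_2) = (24)² = 576
cov(D_1,D_2) = ρ·σ(D_1)·σ(D_2) = -0.8·10·24 = -192
V(0.2D_1 - 0.2D_2) = (0.2)²·V(D_1) + (-0.2)²·V(D_2) + 2·(0.2)·(-0.2)·cov(D_1,D_2)
= 0.04·100 + 0.04·576 + -0.08·-192 = 42.4
σ(0.2D_1 - 0.2D_2) = √42.4 ≈ 6.5115

6.5115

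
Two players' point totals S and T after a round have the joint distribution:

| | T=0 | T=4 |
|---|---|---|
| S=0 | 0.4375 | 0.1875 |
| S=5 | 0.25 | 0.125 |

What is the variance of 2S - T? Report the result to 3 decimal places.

E[S] = 1.875,  E[T] = 1.25,  E[ST] = 2.5
V(S) = 9.375 − (1.875)² = 5.859375;  V(T) = 5 − (1.25)² = 3.4375
Cov(S,T) = 2.5 − (1.875)(1.25) = 0.15625
V(2S - T) = (2)²·5.859375 + (-1)²·3.4375 + 2·(2)·(-1)·0.15625 = 26.25

26.250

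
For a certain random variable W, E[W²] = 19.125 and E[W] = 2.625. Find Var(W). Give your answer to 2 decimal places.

12.23

Var(W) = 19.125 − (2.625)² = 12.234375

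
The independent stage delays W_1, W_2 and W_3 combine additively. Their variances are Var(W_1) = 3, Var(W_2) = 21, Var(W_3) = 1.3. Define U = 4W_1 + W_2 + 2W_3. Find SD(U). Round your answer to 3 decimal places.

8.614

By independence, Var(U) = (4)²Var(W_1) + (1)²Var(W_2) + (2)²Var(W_3)
= (4)²·3 + (1)²·21 + (2)²·1.3 = 74.2
SD(U) = √74.2 ≈ 8.614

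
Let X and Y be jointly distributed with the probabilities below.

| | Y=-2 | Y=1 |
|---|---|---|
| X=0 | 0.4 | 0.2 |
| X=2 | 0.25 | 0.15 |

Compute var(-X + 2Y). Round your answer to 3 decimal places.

8.910

E[X] = 0.8,  E[Y] = -0.95,  E[XY] = -0.7
var(X) = 1.6 − (0.8)² = 0.96;  var(Y) = 2.95 − (-0.95)² = 2.0475
cov(X,Y) = -0.7 − (0.8)(-0.95) = 0.06
var(-X + 2Y) = (-1)²·0.96 + (2)²·2.0475 + 2·(-1)·(2)·0.06 = 8.91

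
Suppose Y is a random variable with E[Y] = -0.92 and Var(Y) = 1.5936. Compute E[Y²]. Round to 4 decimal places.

E[Y²] = Var(Y) + (E[Y])² = 1.5936 + (-0.92)² = 2.44

2.4400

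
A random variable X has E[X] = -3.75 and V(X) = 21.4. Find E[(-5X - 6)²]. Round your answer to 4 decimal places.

697.5625

E[-5X - 6] = -5·-3.75 − 6 = 12.75
V(-5X - 6) = (-5)²·21.4 = 535
E[(-5X - 6)²] = V((-5X - 6)) + (E[(-5X - 6)])² = 535 + (12.75)² = 697.5625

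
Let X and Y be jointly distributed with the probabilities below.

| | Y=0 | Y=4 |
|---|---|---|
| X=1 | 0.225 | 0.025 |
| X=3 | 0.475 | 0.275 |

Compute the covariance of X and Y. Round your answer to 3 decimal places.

0.400

E[X] = 2.5,  E[Y] = 1.2
E[XY] = 3.4
cov(X,Y) = E[XY] − E[X]E[Y] = 3.4 − (2.5)(1.2) = 0.4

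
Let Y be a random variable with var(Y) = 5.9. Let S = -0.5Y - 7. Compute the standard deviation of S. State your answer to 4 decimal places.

var(-0.5Y - 7) = (-0.5)²·5.9 = 1.475
σ(S) = √1.475 ≈ 1.2145

1.2145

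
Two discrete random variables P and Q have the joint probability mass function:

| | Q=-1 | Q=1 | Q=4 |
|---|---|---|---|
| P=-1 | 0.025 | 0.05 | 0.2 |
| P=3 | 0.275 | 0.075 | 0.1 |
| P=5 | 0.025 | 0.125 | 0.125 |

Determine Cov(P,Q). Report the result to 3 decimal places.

-1.206

E[P] = 2.45,  E[Q] = 1.625
E[PQ] = 2.775
Cov(P,Q) = E[PQ] − E[P]E[Q] = 2.775 − (2.45)(1.625) = -1.20625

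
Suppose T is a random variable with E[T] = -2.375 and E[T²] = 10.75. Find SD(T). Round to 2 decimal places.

Var(T) = 10.75 − (-2.375)² = 5.109375
SD(T) = √5.109375 ≈ 2.26

2.26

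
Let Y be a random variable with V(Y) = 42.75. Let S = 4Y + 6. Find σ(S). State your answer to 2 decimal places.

V(4Y + 6) = (4)²·42.75 = 684
σ(S) = √684 ≈ 26.15

26.15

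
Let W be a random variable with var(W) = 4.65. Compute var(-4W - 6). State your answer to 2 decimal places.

var(-4W - 6) = (-4)²·var(W) = 16·4.65 = 74.4

74.40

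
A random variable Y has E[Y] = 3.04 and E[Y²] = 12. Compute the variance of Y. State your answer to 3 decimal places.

V(Y) = 12 − (3.04)² = 2.7584

2.758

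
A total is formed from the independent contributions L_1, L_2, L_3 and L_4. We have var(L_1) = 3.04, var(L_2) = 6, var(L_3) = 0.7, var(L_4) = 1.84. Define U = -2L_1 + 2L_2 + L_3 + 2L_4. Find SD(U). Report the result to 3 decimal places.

By independence, var(U) = (-2)²var(L_1) + (2)²var(L_2) + (1)²var(L_3) + (2)²var(L_4)
= (-2)²·3.04 + (2)²·6 + (1)²·0.7 + (2)²·1.84 = 44.22
SD(U) = √44.22 ≈ 6.650

6.650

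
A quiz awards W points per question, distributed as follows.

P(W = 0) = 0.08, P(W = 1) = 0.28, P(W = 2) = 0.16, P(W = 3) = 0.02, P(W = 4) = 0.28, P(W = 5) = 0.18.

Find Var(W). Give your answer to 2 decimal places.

2.90

E[W] = (0)(0.08) + (1)(0.28) + (2)(0.16) + (3)(0.02) + (4)(0.28) + (5)(0.18) = 2.68
E[W²] = (0)²(0.08) + (1)²(0.28) + (2)²(0.16) + (3)²(0.02) + (4)²(0.28) + (5)²(0.18) = 10.08
Var(W) = E[W²] − (E[W])² = 10.08 − (2.68)² = 2.8976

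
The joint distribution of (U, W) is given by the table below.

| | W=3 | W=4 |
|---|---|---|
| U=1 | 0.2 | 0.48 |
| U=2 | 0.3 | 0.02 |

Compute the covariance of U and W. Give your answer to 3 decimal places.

-0.140

E[U] = 1.32,  E[W] = 3.5
E[UW] = 4.48
cov(U,W) = E[UW] − E[U]E[W] = 4.48 − (1.32)(3.5) = -0.14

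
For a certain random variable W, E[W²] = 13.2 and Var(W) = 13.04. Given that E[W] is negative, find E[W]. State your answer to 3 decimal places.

(E[W])² = E[W²] − Var(W) = 13.2 − 13.04 = 0.16
E[W] = −√0.16 = -0.4

-0.400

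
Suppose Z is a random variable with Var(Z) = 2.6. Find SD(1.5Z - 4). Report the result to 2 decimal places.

2.42

Var(1.5Z - 4) = (1.5)²·2.6 = 5.85
SD(1.5Z - 4) = √5.85 ≈ 2.42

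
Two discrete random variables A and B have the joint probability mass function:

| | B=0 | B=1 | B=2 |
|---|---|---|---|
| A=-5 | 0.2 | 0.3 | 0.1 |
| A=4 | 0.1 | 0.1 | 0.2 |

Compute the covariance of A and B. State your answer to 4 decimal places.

0.9000

E[A] = -1.4,  E[B] = 1
E[AB] = -0.5
cov(A,B) = E[AB] − E[A]E[B] = -0.5 − (-1.4)(1) = 0.9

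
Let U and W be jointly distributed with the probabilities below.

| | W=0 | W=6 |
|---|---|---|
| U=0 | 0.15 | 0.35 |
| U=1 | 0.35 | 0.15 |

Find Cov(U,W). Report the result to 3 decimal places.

-0.600

E[U] = 0.5,  E[W] = 3
E[UW] = 0.9
Cov(U,W) = E[UW] − E[U]E[W] = 0.9 − (0.5)(3) = -0.6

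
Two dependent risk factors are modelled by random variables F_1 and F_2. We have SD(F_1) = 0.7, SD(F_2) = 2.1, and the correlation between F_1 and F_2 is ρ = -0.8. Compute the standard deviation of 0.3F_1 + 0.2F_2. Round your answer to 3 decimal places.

0.282

Var(F_1) = (0.7)² = 0.49;  Var(F_2) = (2.1)² = 4.41
cov(F_1,F_2) = ρ·SD(F_1)·SD(F_2) = -0.8·0.7·2.1 = -1.176
Var(0.3F_1 + 0.2F_2) = (0.3)²·Var(F_1) + (0.2)²·Var(F_2) + 2·(0.3)·(0.2)·cov(F_1,F_2)
= 0.09·0.49 + 0.04·4.41 + 0.12·-1.176 = 0.07938
SD(0.3F_1 + 0.2F_2) = √0.07938 ≈ 0.282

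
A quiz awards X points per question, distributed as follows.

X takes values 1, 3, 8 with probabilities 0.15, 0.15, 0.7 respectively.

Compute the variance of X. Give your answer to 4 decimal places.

E[X] = (1)(0.15) + (3)(0.15) + (8)(0.7) = 6.2
E[X²] = (1)²(0.15) + (3)²(0.15) + (8)²(0.7) = 46.3
var(X) = E[X²] − (E[X])² = 46.3 − (6.2)² = 7.86

7.8600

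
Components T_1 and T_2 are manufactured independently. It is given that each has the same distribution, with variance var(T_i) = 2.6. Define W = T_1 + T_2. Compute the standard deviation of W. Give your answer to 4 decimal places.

By independence, var(W) = (1)²var(T_1) + (1)²var(T_2)
= (1)²·2.6 + (1)²·2.6 = 5.2
SD(W) = √5.2 ≈ 2.2804

2.2804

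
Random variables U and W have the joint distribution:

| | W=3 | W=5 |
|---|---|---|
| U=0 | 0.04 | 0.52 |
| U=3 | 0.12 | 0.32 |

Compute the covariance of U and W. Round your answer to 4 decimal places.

-0.2976

E[U] = 1.32,  E[W] = 4.68
E[UW] = 5.88
cov(U,W) = E[UW] − E[U]E[W] = 5.88 − (1.32)(4.68) = -0.2976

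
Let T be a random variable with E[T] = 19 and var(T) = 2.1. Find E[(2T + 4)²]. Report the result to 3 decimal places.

1772.400

E[2T + 4] = 2·19 + 4 = 42
var(2T + 4) = (2)²·2.1 = 8.4
E[(2T + 4)²] = var((2T + 4)) + (E[(2T + 4)])² = 8.4 + (42)² = 1772.4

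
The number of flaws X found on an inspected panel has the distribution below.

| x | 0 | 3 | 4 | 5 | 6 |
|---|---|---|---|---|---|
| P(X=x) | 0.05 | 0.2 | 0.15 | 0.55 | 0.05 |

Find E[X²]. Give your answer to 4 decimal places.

19.7500

E[X²] = (0)²(0.05) + (3)²(0.2) + (4)²(0.15) + (5)²(0.55) + (6)²(0.05) = 19.75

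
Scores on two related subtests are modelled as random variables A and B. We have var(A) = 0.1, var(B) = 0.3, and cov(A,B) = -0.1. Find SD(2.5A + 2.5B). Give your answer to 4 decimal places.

var(2.5A + 2.5B) = (2.5)²·var(A) + (2.5)²·var(B) + 2·(2.5)·(2.5)·cov(A,B)
= 6.25·0.1 + 6.25·0.3 + 12.5·-0.1 = 1.25
SD(2.5A + 2.5B) = √1.25 ≈ 1.1180

1.1180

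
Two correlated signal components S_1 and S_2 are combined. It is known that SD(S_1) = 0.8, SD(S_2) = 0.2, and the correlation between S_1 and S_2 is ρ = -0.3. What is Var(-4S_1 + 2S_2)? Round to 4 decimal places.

Var(S_1) = (0.8)² = 0.64;  Var(S_2) = (0.2)² = 0.04
Cov(S_1,S_2) = ρ·SD(S_1)·SD(S_2) = -0.3·0.8·0.2 = -0.048
Var(-4S_1 + 2S_2) = (-4)²·Var(S_1) + (2)²·Var(S_2) + 2·(-4)·(2)·Cov(S_1,S_2)
= 16·0.64 + 4·0.04 + -16·-0.048 = 11.168

11.1680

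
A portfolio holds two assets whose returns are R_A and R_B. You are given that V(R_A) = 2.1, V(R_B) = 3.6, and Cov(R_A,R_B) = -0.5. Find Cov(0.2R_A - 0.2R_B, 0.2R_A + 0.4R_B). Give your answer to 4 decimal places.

Cov(0.2R_A - 0.2R_B, 0.2R_A + 0.4R_B) = (0.2)(0.2)V(R_A) + (-0.2)(0.4)V(R_B) + [(0.2)(0.4) + (-0.2)(0.2)]Cov(R_A,R_B)
= 0.04·2.1 + -0.08·3.6 + 0.04·-0.5 = -0.224

-0.2240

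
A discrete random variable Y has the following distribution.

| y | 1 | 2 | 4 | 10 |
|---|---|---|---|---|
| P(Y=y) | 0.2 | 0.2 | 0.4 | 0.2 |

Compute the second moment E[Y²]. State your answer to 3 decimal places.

27.400

E[Y²] = (1)²(0.2) + (2)²(0.2) + (4)²(0.4) + (10)²(0.2) = 27.4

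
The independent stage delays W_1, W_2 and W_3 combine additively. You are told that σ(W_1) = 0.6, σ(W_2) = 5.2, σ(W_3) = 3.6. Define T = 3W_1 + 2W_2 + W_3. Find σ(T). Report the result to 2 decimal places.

11.15

var(W_1) = 0.36, var(W_2) = 27.04, var(W_3) = 12.96
By independence, var(T) = (3)²var(W_1) + (2)²var(W_2) + (1)²var(W_3)
= (3)²·0.36 + (2)²·27.04 + (1)²·12.96 = 124.36
σ(T) = √124.36 ≈ 11.15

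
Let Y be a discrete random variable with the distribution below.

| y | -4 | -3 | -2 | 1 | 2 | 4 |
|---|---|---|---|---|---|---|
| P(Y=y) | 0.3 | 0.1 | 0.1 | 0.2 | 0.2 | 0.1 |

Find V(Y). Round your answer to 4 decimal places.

8.2100

E[Y] = (-4)(0.3) + (-3)(0.1) + (-2)(0.1) + (1)(0.2) + (2)(0.2) + (4)(0.1) = -0.7
E[Y²] = (-4)²(0.3) + (-3)²(0.1) + (-2)²(0.1) + (1)²(0.2) + (2)²(0.2) + (4)²(0.1) = 8.7
V(Y) = E[Y²] − (E[Y])² = 8.7 − (-0.7)² = 8.21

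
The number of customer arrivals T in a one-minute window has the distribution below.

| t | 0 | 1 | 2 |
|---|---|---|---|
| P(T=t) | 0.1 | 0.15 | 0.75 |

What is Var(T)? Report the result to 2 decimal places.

E[T] = (0)(0.1) + (1)(0.15) + (2)(0.75) = 1.65
E[T²] = (0)²(0.1) + (1)²(0.15) + (2)²(0.75) = 3.15
Var(T) = E[T²] − (E[T])² = 3.15 − (1.65)² = 0.4275

0.43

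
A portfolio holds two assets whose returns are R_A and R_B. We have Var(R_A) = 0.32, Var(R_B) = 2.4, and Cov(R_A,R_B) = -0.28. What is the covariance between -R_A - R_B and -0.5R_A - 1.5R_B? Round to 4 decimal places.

3.2000

Cov(-R_A - R_B, -0.5R_A - 1.5R_B) = (-1)(-0.5)Var(R_A) + (-1)(-1.5)Var(R_B) + [(-1)(-1.5) + (-1)(-0.5)]Cov(R_A,R_B)
= 0.5·0.32 + 1.5·2.4 + 2·-0.28 = 3.2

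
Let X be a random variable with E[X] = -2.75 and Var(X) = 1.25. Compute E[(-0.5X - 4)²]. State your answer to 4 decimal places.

E[-0.5X - 4] = -0.5·-2.75 − 4 = -2.625
Var(-0.5X - 4) = (-0.5)²·1.25 = 0.3125
E[(-0.5X - 4)²] = Var((-0.5X - 4)) + (E[(-0.5X - 4)])² = 0.3125 + (-2.625)² = 7.203125

7.2031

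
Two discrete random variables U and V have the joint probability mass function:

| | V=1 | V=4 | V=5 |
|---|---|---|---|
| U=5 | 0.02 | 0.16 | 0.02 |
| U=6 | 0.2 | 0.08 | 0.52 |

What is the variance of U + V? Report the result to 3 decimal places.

2.698

E[U] = 5.8,  E[V] = 3.88,  E[UV] = 22.52
var(U) = 33.8 − (5.8)² = 0.16;  var(V) = 17.56 − (3.88)² = 2.5056
Cov(U,V) = 22.52 − (5.8)(3.88) = 0.016
var(U + V) = (1)²·0.16 + (1)²·2.5056 + 2·(1)·(1)·0.016 = 2.6976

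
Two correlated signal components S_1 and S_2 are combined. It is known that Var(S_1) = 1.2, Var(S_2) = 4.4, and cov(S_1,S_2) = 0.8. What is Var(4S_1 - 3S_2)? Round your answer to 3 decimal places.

39.600

Var(4S_1 - 3S_2) = (4)²·Var(S_1) + (-3)²·Var(S_2) + 2·(4)·(-3)·cov(S_1,S_2)
= 16·1.2 + 9·4.4 + -24·0.8 = 39.6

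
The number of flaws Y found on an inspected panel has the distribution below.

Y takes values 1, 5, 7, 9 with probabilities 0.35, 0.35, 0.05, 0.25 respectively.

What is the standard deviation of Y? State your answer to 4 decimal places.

E[Y] = (1)(0.35) + (5)(0.35) + (7)(0.05) + (9)(0.25) = 4.7
E[Y²] = (1)²(0.35) + (5)²(0.35) + (7)²(0.05) + (9)²(0.25) = 31.8
Var(Y) = E[Y²] − (E[Y])² = 31.8 − (4.7)² = 9.71
SD(Y) = √9.71 ≈ 3.1161

3.1161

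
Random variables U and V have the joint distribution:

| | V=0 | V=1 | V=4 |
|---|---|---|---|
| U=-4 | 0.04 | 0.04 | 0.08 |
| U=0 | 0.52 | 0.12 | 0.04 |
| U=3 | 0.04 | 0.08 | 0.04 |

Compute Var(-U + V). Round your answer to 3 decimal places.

E[U] = -0.16,  E[V] = 0.88,  E[UV] = -0.72
Var(U) = 4 − (-0.16)² = 3.9744;  Var(V) = 2.8 − (0.88)² = 2.0256
Cov(U,V) = -0.72 − (-0.16)(0.88) = -0.5792
Var(-U + V) = (-1)²·3.9744 + (1)²·2.0256 + 2·(-1)·(1)·-0.5792 = 7.1584

7.158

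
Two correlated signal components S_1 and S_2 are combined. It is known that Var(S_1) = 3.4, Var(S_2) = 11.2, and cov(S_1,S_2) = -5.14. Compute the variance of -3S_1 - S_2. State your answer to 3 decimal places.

10.960

Var(-3S_1 - S_2) = (-3)²·Var(S_1) + (-1)²·Var(S_2) + 2·(-3)·(-1)·cov(S_1,S_2)
= 9·3.4 + 1·11.2 + 6·-5.14 = 10.96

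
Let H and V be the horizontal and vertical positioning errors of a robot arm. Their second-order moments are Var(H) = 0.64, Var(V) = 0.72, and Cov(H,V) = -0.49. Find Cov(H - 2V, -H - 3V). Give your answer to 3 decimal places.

4.170

Cov(H - 2V, -H - 3V) = (1)(-1)Var(H) + (-2)(-3)Var(V) + [(1)(-3) + (-2)(-1)]Cov(H,V)
= -1·0.64 + 6·0.72 + -1·-0.49 = 4.17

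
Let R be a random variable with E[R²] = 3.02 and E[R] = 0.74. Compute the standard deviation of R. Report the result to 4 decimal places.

1.5724

var(R) = 3.02 − (0.74)² = 2.4724
SD(R) = √2.4724 ≈ 1.5724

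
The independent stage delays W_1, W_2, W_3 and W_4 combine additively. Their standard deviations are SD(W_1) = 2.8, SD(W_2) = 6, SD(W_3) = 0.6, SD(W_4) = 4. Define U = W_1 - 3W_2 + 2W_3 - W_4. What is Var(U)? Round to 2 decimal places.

349.28

Var(W_1) = 7.84, Var(W_2) = 36, Var(W_3) = 0.36, Var(W_4) = 16
By independence, Var(U) = (1)²Var(W_1) + (-3)²Var(W_2) + (2)²Var(W_3) + (-1)²Var(W_4)
= (1)²·7.84 + (-3)²·36 + (2)²·0.36 + (-1)²·16 = 349.28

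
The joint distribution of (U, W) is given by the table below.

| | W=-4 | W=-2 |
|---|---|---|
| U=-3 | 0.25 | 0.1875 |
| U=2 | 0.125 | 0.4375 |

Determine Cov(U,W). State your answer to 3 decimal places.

E[U] = -0.1875,  E[W] = -2.75
E[UW] = 1.375
Cov(U,W) = E[UW] − E[U]E[W] = 1.375 − (-0.1875)(-2.75) = 0.859375

0.859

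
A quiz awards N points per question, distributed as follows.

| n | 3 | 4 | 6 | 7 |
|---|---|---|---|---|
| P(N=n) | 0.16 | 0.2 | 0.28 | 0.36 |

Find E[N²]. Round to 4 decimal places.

E[N²] = (3)²(0.16) + (4)²(0.2) + (6)²(0.28) + (7)²(0.36) = 32.36

32.3600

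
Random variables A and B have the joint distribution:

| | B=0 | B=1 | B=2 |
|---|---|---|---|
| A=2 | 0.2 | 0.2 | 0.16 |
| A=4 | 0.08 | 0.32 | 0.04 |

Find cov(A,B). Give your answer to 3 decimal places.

E[A] = 2.88,  E[B] = 0.92
E[AB] = 2.64
cov(A,B) = E[AB] − E[A]E[B] = 2.64 − (2.88)(0.92) = -0.0096

-0.010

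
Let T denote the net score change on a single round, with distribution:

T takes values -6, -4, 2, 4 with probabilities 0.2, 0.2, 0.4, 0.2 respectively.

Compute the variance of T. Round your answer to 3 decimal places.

E[T] = (-6)(0.2) + (-4)(0.2) + (2)(0.4) + (4)(0.2) = -0.4
E[T²] = (-6)²(0.2) + (-4)²(0.2) + (2)²(0.4) + (4)²(0.2) = 15.2
Var(T) = E[T²] − (E[T])² = 15.2 − (-0.4)² = 15.04

15.040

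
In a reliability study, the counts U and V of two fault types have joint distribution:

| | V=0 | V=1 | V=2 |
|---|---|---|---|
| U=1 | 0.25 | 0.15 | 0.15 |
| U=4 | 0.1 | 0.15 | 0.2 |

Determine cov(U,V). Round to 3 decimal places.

E[U] = 2.35,  E[V] = 1
E[UV] = 2.65
cov(U,V) = E[UV] − E[U]E[V] = 2.65 − (2.35)(1) = 0.3

0.300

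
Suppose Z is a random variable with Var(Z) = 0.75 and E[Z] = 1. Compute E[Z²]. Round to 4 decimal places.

1.7500

E[Z²] = Var(Z) + (E[Z])² = 0.75 + (1)² = 1.75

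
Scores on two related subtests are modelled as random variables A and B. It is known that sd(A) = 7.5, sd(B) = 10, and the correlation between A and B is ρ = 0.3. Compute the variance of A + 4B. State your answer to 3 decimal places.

Var(A) = (7.5)² = 56.25;  Var(B) = (10)² = 100
cov(A,B) = ρ·sd(A)·sd(B) = 0.3·7.5·10 = 22.5
Var(A + 4B) = (1)²·Var(A) + (4)²·Var(B) + 2·(1)·(4)·cov(A,B)
= 1·56.25 + 16·100 + 8·22.5 = 1836.25

1836.250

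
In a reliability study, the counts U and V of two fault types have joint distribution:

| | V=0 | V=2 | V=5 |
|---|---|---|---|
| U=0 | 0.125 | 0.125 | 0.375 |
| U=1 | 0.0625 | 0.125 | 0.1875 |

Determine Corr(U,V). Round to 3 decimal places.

E[U] = 0.375,  E[V] = 3.3125
E[UV] = 1.1875
Cov(U,V) = E[UV] − E[U]E[V] = 1.1875 − (0.375)(3.3125) = -0.0546875
var(U) = 0.234375,  var(V) = 4.08984375
ρ = -0.0546875 / √(0.234375·4.08984375) ≈ -0.056

-0.056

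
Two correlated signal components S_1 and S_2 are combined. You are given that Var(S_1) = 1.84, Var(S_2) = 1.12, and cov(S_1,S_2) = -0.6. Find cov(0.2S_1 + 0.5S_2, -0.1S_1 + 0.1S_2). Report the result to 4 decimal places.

cov(0.2S_1 + 0.5S_2, -0.1S_1 + 0.1S_2) = (0.2)(-0.1)Var(S_1) + (0.5)(0.1)Var(S_2) + [(0.2)(0.1) + (0.5)(-0.1)]cov(S_1,S_2)
= -0.02·1.84 + 0.05·1.12 + -0.03·-0.6 = 0.0372

0.0372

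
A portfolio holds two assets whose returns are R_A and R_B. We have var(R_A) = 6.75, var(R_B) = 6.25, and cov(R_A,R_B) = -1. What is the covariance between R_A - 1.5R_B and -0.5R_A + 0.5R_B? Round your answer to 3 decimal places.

-9.313

cov(R_A - 1.5R_B, -0.5R_A + 0.5R_B) = (1)(-0.5)var(R_A) + (-1.5)(0.5)var(R_B) + [(1)(0.5) + (-1.5)(-0.5)]cov(R_A,R_B)
= -0.5·6.75 + -0.75·6.25 + 1.25·-1 = -9.3125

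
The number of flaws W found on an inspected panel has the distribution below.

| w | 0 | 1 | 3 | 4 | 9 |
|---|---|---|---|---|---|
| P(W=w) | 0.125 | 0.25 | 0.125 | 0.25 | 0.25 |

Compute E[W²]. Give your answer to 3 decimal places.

E[W²] = (0)²(0.125) + (1)²(0.25) + (3)²(0.125) + (4)²(0.25) + (9)²(0.25) = 25.625

25.625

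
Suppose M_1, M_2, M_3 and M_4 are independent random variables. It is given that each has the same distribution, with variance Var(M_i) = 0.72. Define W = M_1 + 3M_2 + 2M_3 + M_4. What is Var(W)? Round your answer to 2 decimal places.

10.80

By independence, Var(W) = (1)²Var(M_1) + (3)²Var(M_2) + (2)²Var(M_3) + (1)²Var(M_4)
= (1)²·0.72 + (3)²·0.72 + (2)²·0.72 + (1)²·0.72 = 10.8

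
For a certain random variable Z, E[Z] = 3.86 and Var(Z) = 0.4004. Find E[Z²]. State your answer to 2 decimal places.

15.30

E[Z²] = Var(Z) + (E[Z])² = 0.4004 + (3.86)² = 15.3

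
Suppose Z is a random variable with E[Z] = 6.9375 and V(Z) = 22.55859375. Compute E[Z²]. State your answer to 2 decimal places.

70.69

E[Z²] = V(Z) + (E[Z])² = 22.55859375 + (6.9375)² = 70.6875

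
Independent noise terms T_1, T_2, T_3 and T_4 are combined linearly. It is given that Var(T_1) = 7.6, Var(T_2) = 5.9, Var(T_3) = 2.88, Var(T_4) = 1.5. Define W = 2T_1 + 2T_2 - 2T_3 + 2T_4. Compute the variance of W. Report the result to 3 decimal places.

71.520

By independence, Var(W) = (2)²Var(T_1) + (2)²Var(T_2) + (-2)²Var(T_3) + (2)²Var(T_4)
= (2)²·7.6 + (2)²·5.9 + (-2)²·2.88 + (2)²·1.5 = 71.52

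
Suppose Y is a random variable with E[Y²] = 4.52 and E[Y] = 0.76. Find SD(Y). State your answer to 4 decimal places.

1.9855

var(Y) = 4.52 − (0.76)² = 3.9424
SD(Y) = √3.9424 ≈ 1.9855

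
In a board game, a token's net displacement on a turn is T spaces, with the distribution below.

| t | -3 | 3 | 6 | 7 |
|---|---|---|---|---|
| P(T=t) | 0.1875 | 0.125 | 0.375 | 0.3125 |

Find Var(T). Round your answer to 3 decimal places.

13.563

E[T] = (-3)(0.1875) + (3)(0.125) + (6)(0.375) + (7)(0.3125) = 4.25
E[T²] = (-3)²(0.1875) + (3)²(0.125) + (6)²(0.375) + (7)²(0.3125) = 31.625
Var(T) = E[T²] − (E[T])² = 31.625 − (4.25)² = 13.5625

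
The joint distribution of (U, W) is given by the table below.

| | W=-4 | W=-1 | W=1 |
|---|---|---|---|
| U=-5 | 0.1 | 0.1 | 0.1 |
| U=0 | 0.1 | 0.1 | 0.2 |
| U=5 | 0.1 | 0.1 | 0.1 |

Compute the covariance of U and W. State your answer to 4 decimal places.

E[U] = 0,  E[W] = -1.1
E[UW] = 0
Cov(U,W) = E[UW] − E[U]E[W] = 0 − (0)(-1.1) = 0

0.0000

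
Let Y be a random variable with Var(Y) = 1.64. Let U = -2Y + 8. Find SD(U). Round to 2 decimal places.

2.56

Var(-2Y + 8) = (-2)²·1.64 = 6.56
SD(U) = √6.56 ≈ 2.56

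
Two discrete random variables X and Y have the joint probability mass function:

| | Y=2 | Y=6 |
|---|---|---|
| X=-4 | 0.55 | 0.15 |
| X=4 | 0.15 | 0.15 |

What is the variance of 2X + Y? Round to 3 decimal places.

E[X] = -1.6,  E[Y] = 3.2,  E[XY] = -3.2
Var(X) = 16 − (-1.6)² = 13.44;  Var(Y) = 13.6 − (3.2)² = 3.36
cov(X,Y) = -3.2 − (-1.6)(3.2) = 1.92
Var(2X + Y) = (2)²·13.44 + (1)²·3.36 + 2·(2)·(1)·1.92 = 64.8

64.800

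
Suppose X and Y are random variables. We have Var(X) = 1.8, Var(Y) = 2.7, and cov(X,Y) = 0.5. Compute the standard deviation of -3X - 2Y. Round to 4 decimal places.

Var(-3X - 2Y) = (-3)²·Var(X) + (-2)²·Var(Y) + 2·(-3)·(-2)·cov(X,Y)
= 9·1.8 + 4·2.7 + 12·0.5 = 33
σ(-3X - 2Y) = √33 ≈ 5.7446

5.7446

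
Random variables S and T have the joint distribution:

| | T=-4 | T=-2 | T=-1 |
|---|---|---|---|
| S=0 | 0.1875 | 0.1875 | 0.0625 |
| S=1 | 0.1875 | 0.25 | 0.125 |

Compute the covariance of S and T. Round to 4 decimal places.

E[S] = 0.5625,  E[T] = -2.5625
E[ST] = -1.375
Cov(S,T) = E[ST] − E[S]E[T] = -1.375 − (0.5625)(-2.5625) = 0.06640625

0.0664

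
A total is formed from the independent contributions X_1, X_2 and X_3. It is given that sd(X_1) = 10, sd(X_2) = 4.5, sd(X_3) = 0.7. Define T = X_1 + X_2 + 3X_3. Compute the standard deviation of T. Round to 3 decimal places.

V(X_1) = 100, V(X_2) = 20.25, V(X_3) = 0.49
By independence, V(T) = (1)²V(X_1) + (1)²V(X_2) + (3)²V(X_3)
= (1)²·100 + (1)²·20.25 + (3)²·0.49 = 124.66
sd(T) = √124.66 ≈ 11.165

11.165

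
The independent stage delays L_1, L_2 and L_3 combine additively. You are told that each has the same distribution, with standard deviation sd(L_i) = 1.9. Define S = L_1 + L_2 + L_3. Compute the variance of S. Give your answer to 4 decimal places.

10.8300

V(L_i) = (1.9)² = 3.61
By independence, V(S) = (1)²V(L_1) + (1)²V(L_2) + (1)²V(L_3)
= (1)²·3.61 + (1)²·3.61 + (1)²·3.61 = 10.83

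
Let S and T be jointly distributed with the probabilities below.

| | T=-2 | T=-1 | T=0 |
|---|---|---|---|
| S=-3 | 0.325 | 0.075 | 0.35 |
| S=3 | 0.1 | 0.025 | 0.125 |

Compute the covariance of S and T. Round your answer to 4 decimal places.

E[S] = -1.5,  E[T] = -0.95
E[ST] = 1.5
Cov(S,T) = E[ST] − E[S]E[T] = 1.5 − (-1.5)(-0.95) = 0.075

0.0750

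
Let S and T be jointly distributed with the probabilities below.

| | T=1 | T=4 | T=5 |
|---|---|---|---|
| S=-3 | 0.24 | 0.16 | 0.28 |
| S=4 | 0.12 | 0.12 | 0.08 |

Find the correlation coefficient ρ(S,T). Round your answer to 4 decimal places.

E[S] = -0.76,  E[T] = 3.28
E[ST] = -2.84
Cov(S,T) = E[ST] − E[S]E[T] = -2.84 − (-0.76)(3.28) = -0.3472
Var(S) = 10.6624,  Var(T) = 3.0816
ρ = -0.3472 / √(10.6624·3.0816) ≈ -0.0606

-0.0606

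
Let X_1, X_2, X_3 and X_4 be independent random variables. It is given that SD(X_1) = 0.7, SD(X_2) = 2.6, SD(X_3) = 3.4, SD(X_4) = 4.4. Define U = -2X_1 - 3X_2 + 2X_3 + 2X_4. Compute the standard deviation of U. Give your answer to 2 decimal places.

13.66

V(X_1) = 0.49, V(X_2) = 6.76, V(X_3) = 11.56, V(X_4) = 19.36
By independence, V(U) = (-2)²V(X_1) + (-3)²V(X_2) + (2)²V(X_3) + (2)²V(X_4)
= (-2)²·0.49 + (-3)²·6.76 + (2)²·11.56 + (2)²·19.36 = 186.48
SD(U) = √186.48 ≈ 13.66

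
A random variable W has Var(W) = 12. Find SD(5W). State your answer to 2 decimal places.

17.32

Var(5W) = (5)²·12 = 300
SD(5W) = √300 ≈ 17.32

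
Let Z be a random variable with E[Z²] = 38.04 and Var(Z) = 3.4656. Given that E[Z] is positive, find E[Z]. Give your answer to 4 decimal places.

(E[Z])² = E[Z²] − Var(Z) = 38.04 − 3.4656 = 34.5744
E[Z] = √34.5744 = 5.88

5.8800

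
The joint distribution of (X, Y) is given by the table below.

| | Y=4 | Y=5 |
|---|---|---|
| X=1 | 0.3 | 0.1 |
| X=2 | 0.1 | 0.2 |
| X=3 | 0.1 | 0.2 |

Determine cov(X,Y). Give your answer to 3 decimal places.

0.150

E[X] = 1.9,  E[Y] = 4.5
E[XY] = 8.7
cov(X,Y) = E[XY] − E[X]E[Y] = 8.7 − (1.9)(4.5) = 0.15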